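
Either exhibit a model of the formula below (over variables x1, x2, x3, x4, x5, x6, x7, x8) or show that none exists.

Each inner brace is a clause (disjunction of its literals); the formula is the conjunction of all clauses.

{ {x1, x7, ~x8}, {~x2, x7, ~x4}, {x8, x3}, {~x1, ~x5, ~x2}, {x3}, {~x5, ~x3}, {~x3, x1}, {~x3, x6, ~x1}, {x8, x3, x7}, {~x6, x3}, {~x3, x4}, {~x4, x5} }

(x3) alone gives x3 = 1.
(~x5) alone gives x5 = 0.
(x1) alone gives x1 = 1.
(x6) alone gives x6 = 1.
(x4) alone gives x4 = 1.
That conflicts with the unit clause (~x4).

UNSATISFIABLE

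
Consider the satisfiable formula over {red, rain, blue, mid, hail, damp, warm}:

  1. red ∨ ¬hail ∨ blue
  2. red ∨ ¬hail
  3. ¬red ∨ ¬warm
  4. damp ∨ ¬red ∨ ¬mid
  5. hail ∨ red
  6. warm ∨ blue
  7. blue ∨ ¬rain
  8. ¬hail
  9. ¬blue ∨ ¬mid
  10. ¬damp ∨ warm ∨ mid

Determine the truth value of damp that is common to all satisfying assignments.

Suppose damp = True.
The clause (¬hail) is unit, so hail = False.
The clause (red) is unit, so red = True.
The clause (¬warm) is unit, so warm = False.
The clause (blue) is unit, so blue = True.
The clause (¬mid) is unit, so mid = False.
But (mid) is also a unit clause — contradiction.
So every satisfying assignment has damp = False.

False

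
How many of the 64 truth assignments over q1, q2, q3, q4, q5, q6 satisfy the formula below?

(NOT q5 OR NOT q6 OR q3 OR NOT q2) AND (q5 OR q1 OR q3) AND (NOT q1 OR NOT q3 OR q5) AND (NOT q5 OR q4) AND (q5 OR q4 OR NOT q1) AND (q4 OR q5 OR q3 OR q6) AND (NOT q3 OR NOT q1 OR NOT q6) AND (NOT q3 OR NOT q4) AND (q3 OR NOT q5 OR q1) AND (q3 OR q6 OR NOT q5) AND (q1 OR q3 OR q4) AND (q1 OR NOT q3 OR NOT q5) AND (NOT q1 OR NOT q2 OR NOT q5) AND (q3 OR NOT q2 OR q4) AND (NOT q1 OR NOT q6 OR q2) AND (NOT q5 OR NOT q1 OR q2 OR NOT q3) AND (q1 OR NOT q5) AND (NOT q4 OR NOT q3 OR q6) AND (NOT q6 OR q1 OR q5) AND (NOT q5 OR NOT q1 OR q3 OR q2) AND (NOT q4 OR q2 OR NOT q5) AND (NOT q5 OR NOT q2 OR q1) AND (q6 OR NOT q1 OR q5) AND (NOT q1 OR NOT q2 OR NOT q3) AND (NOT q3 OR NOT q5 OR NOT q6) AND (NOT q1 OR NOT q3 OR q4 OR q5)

3

There are 2^6 = 64 truth assignments over (q1, q2, q3, q4, q5, q6).
Split on q3. With q3 = true, the clauses containing q3 are satisfied and NOT q3 drops from the rest; 2 of the 2^5 = 32 assignments to the other variables satisfy what remains.
With q3 = false, by the same count on the reduced clause set, 1 assignment works.
(One model: q1=F, q2=F, q3=T, q4=F, q5=F, q6=F.)
Total: 2 + 1 = 3.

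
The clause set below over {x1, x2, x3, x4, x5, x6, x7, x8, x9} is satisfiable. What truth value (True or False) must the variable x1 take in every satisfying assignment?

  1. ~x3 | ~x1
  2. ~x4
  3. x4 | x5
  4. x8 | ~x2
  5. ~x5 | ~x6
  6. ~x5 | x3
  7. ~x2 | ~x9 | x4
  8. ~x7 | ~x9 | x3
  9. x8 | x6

False

Suppose x1 = 1.
The clause (~x3) is unit, so x3 = 0.
The clause (~x4) is unit, so x4 = 0.
The clause (x5) is unit, so x5 = 1.
That conflicts with the unit clause (~x5).
So every satisfying assignment has x1 = False.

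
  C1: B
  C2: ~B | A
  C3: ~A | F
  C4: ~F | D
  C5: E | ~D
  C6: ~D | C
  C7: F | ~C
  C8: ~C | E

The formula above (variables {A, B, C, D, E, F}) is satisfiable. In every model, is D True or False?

True

Suppose D = 0.
From the singleton clause (B), B = 1.
From the singleton clause (A), A = 1.
From the singleton clause (F), F = 1.
But (~F) is also a unit clause — contradiction.
So every satisfying assignment has D = True.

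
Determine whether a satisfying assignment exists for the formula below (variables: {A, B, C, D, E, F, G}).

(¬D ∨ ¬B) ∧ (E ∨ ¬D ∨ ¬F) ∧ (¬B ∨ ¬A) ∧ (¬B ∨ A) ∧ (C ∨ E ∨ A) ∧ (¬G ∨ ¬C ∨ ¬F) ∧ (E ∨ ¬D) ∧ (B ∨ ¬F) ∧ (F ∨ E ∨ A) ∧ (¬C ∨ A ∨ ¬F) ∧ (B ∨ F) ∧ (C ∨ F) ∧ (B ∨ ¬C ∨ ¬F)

Try D = False.
Try B = False.
The clause (¬F) is unit, so F = False.
That conflicts with the unit clause (F).
That branch fails; take B = True instead.
The clause (¬A) is unit, so A = False.
That conflicts with the unit clause (A).
Either choice for B ends in contradiction.
That branch fails; take D = True instead.
The clause (¬B) is unit, so B = False.
The clause (E) is unit, so E = True.
The clause (¬F) is unit, so F = False.
That conflicts with the unit clause (F).
Either choice for D ends in contradiction.
No assignment satisfies every clause.

No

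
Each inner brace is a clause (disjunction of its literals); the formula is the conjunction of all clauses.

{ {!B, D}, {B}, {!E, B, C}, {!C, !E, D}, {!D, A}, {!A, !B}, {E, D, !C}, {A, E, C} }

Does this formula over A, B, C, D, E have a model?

The clause (B) is unit, so B = true.
The clause (D) is unit, so D = true.
The clause (A) is unit, so A = true.
But (!A) is also a unit clause — contradiction.
No assignment satisfies every clause.

No, unsatisfiable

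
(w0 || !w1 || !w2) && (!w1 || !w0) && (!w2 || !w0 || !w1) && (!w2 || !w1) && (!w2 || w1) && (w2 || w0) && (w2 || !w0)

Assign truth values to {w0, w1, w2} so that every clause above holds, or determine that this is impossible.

UNSATISFIABLE

Case w1 = false:
Unit clause (!w2) forces w2 = false.
Unit clause (w0) forces w0 = true.
That conflicts with the unit clause (!w0).
That branch fails; take w1 = true instead.
Unit clause (!w0) forces w0 = false.
Unit clause (!w2) forces w2 = false.
That conflicts with the unit clause (w2).
Neither w1 = true nor w1 = false works.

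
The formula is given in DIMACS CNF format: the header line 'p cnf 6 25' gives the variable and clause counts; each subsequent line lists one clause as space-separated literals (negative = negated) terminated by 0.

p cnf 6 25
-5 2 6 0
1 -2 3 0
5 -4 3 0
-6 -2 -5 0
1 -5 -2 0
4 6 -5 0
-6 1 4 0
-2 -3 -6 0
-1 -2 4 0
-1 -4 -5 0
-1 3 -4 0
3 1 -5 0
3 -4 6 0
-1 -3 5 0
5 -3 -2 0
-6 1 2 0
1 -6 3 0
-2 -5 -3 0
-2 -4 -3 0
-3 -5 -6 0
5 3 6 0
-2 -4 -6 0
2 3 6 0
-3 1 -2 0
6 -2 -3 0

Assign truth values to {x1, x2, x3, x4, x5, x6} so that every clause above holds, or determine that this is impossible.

Case x5 = False:
Case x4 = False:
Case x6 = False:
Unit clause (x3) forces x3 = True.
Unit clause (¬x1) forces x1 = False.
Unit clause (¬x2) forces x2 = False.
All clauses are satisfied.

x1: False; x2: False; x3: True; x4: False; x5: False; x6: False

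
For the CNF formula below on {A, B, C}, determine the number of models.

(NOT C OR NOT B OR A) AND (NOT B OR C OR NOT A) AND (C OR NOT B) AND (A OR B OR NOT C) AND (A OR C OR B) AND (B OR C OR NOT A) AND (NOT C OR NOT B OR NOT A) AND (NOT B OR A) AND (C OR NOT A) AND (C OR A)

1

There are 2^3 = 8 truth assignments over (A, B, C).
Check each against the 10 clauses (columns in the order A, B, C):
  F F F  ✗ fails (A OR C OR B)
  F F T  ✗ fails (A OR B OR NOT C)
  F T F  ✗ fails (C OR NOT B)
  F T T  ✗ fails (NOT C OR NOT B OR A)
  T F F  ✗ fails (B OR C OR NOT A)
  T F T  ✓ satisfies all
  T T F  ✗ fails (NOT B OR C OR NOT A)
  T T T  ✗ fails (NOT C OR NOT B OR NOT A)
1 of the 8 rows is a model.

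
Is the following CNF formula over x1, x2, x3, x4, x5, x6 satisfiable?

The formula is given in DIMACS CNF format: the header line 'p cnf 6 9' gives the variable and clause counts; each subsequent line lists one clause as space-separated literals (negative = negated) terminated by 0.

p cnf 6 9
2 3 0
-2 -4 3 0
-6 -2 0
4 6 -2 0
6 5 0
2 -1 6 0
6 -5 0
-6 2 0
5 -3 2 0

Branch on x2: set x2 = True.
From the singleton clause (¬x6), x6 = False.
From the singleton clause (x4), x4 = True.
From the singleton clause (x3), x3 = True.
From the singleton clause (x5), x5 = True.
But (¬x5) is also a unit clause — contradiction.
So x2 must be the other value — set x2 = False.
From the singleton clause (x3), x3 = True.
From the singleton clause (¬x6), x6 = False.
From the singleton clause (x5), x5 = True.
But (¬x5) is also a unit clause — contradiction.
Both values of x2 lead to a conflict.
No assignment satisfies every clause.

Unsatisfiable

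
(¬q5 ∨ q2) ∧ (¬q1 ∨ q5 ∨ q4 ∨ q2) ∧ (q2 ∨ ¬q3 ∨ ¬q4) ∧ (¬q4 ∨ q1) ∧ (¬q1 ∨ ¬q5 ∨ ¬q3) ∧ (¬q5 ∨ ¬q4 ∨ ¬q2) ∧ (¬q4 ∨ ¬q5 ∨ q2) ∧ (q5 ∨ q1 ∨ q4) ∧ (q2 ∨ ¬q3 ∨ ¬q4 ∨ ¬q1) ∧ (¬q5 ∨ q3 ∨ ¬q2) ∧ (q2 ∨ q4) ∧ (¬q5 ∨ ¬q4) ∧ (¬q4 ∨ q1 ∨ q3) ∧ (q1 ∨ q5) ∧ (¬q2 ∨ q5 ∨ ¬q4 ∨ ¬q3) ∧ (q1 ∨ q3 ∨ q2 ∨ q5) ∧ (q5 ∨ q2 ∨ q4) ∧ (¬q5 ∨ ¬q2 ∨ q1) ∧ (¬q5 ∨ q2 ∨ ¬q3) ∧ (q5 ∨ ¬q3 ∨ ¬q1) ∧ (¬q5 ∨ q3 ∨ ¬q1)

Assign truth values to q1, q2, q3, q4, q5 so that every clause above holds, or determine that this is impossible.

Try q5 = False.
The clause (q1) is unit, so q1 = True.
The clause (¬q3) is unit, so q3 = False.
Try q4 = True.
All clauses hold; q2 can take either value.

q1 ↦ True,  q2 ↦ False,  q3 ↦ False,  q4 ↦ True,  q5 ↦ False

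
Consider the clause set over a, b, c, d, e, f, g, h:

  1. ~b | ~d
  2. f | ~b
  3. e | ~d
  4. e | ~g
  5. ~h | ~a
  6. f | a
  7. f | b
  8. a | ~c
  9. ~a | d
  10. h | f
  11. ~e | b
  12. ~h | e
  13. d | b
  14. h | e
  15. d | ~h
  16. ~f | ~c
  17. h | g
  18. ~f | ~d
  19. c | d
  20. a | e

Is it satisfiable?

Branch on b: set b = 0.
The clause (f) is unit, so f = 1.
The clause (~e) is unit, so e = 0.
The clause (~d) is unit, so d = 0.
Now (d) is unsatisfied and unit — conflict.
Backtrack on b: now try b = 1.
The clause (~d) is unit, so d = 0.
The clause (f) is unit, so f = 1.
The clause (~a) is unit, so a = 0.
The clause (~c) is unit, so c = 0.
Now (c) is unsatisfied and unit — conflict.
Both values of b lead to a conflict.
No assignment satisfies every clause.

No, unsatisfiable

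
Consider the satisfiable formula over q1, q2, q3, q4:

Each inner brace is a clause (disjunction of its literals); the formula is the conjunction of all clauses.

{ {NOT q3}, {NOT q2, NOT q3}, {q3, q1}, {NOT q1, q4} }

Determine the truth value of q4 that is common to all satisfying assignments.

Suppose q4 = false.
Unit clause (NOT q3) forces q3 = false.
Unit clause (q1) forces q1 = true.
That conflicts with the unit clause (NOT q1).
So every satisfying assignment has q4 = True.

True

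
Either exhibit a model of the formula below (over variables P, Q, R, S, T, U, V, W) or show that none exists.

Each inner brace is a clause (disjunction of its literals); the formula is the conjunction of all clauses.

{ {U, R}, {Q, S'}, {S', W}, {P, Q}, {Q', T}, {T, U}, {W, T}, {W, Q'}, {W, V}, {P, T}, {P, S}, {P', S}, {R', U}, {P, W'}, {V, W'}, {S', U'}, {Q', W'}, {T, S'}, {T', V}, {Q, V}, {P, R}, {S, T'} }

Case U = 1:
The clause (S') is unit, so S = 0.
The clause (P) is unit, so P = 1.
That conflicts with the unit clause (P').
That branch fails; take U = 0 instead.
The clause (R) is unit, so R = 1.
That conflicts with the unit clause (R').
Neither U = 1 nor U = 0 works.

UNSATISFIABLE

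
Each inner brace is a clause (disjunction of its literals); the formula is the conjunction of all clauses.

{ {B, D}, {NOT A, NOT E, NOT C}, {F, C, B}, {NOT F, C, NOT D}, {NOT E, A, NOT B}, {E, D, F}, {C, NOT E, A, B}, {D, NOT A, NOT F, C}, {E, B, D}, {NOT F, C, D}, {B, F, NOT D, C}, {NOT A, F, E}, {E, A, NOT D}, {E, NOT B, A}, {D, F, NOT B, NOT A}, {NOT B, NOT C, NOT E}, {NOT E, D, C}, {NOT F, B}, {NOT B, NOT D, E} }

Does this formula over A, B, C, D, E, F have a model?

Yes, satisfiable

Branch on B: set B = true.
Branch on E: set E = false.
The clause (A) is unit, so A = true.
The clause (F) is unit, so F = true.
The clause (NOT D) is unit, so D = false.
The clause (C) is unit, so C = true.
All clauses are satisfied.
A satisfying assignment: A=true; B=true; C=true; D=false; E=false; F=true.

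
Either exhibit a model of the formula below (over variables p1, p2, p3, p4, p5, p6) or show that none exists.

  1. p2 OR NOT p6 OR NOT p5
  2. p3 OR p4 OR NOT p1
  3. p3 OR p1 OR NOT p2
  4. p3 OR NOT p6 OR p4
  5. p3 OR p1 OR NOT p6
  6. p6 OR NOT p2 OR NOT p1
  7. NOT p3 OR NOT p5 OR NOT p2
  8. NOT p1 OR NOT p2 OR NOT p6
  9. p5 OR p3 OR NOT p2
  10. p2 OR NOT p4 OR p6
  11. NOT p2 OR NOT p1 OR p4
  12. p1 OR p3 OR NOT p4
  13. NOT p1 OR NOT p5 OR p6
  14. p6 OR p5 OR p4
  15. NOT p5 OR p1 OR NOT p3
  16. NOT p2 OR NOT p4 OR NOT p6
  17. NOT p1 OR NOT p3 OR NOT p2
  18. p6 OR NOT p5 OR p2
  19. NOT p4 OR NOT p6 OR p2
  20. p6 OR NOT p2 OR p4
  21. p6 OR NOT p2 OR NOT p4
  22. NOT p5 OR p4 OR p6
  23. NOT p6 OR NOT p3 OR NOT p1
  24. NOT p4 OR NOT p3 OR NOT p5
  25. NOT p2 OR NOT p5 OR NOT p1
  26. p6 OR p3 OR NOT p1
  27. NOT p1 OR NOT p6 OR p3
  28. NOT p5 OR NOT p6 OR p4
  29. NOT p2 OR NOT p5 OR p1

p1=false, p2=false, p3=true, p4=false, p5=false, p6=true

Branch on p2: set p2 = false.
Branch on p6: set p6 = true.
Unit clause (NOT p5) forces p5 = false.
Unit clause (NOT p4) forces p4 = false.
Unit clause (p3) forces p3 = true.
Unit clause (NOT p1) forces p1 = false.
This assignment satisfies each clause.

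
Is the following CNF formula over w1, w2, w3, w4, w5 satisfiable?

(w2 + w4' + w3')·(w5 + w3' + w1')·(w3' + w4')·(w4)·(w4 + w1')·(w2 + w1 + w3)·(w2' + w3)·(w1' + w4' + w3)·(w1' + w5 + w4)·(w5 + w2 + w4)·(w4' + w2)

Unsatisfiable

(w4) alone gives w4 = 1.
(w3') alone gives w3 = 0.
(w2') alone gives w2 = 0.
Now (w2) is unsatisfied and unit — conflict.
No assignment satisfies every clause.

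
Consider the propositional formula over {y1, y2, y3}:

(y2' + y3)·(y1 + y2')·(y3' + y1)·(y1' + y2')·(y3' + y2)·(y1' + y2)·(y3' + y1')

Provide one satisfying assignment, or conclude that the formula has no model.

y1 ↦ 0; y2 ↦ 0; y3 ↦ 0

Branch on y2: set y2 = 0.
(y3') alone gives y3 = 0.
(y1') alone gives y1 = 0.
All clauses are satisfied.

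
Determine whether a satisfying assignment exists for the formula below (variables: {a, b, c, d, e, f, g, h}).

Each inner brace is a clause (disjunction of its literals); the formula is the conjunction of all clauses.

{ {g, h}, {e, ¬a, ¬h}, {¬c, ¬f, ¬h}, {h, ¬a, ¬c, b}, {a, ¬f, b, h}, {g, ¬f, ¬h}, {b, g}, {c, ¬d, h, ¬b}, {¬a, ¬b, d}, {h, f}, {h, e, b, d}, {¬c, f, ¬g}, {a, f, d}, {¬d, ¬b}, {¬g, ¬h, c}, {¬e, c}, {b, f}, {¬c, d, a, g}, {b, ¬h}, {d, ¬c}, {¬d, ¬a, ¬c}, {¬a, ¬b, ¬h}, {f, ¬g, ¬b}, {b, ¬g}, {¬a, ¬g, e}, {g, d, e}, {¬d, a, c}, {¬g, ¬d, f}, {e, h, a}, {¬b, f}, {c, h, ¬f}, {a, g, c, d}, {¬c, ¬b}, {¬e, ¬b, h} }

No, unsatisfiable

Case g = True:
Unit clause (b) forces b = True.
Unit clause (¬d) forces d = False.
Unit clause (¬a) forces a = False.
Unit clause (f) forces f = True.
Unit clause (¬c) forces c = False.
Unit clause (¬h) forces h = False.
But (h) is also a unit clause — contradiction.
Backtrack on g: now try g = False.
Unit clause (h) forces h = True.
Unit clause (¬f) forces f = False.
Unit clause (b) forces b = True.
But (¬b) is also a unit clause — contradiction.
Both values of g lead to a conflict.
No assignment satisfies every clause.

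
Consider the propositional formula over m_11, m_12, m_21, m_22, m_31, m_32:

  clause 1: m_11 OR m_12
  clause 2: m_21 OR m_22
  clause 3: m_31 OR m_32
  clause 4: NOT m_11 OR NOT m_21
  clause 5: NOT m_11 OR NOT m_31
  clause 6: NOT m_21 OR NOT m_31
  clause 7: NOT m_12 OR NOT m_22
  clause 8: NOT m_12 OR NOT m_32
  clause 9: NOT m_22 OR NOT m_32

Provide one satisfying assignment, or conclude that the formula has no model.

UNSATISFIABLE

Case m_11 = true:
The clause (NOT m_21) is unit, so m_21 = false.
The clause (m_22) is unit, so m_22 = true.
The clause (NOT m_31) is unit, so m_31 = false.
The clause (m_32) is unit, so m_32 = true.
But (NOT m_32) is also a unit clause — contradiction.
Backtrack on m_11: now try m_11 = false.
The clause (m_12) is unit, so m_12 = true.
The clause (NOT m_22) is unit, so m_22 = false.
The clause (m_21) is unit, so m_21 = true.
The clause (NOT m_31) is unit, so m_31 = false.
The clause (m_32) is unit, so m_32 = true.
But (NOT m_32) is also a unit clause — contradiction.
Neither m_11 = true nor m_11 = false works.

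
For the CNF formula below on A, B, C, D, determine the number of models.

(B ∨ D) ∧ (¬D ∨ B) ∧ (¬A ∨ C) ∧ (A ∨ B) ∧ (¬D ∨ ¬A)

5

There are 2^4 = 16 truth assignments over (A, B, C, D).
Split on C. With C = True, the clauses containing C are satisfied and ¬C drops from the rest; 3 of the 2^3 = 8 assignments to the other variables satisfy what remains.
With C = False, by the same count on the reduced clause set, 2 assignments work.
(One model: A=F, B=T, C=F, D=F.)
Total: 3 + 2 = 5.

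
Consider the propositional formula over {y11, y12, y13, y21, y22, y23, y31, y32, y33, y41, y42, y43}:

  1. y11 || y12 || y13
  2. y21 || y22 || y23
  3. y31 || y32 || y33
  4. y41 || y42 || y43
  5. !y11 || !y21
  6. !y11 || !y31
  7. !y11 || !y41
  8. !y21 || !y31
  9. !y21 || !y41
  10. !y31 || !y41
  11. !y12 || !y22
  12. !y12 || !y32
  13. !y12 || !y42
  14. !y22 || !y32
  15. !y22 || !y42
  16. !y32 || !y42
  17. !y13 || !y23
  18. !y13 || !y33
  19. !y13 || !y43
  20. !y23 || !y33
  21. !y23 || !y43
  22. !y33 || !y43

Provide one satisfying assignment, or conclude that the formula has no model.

UNSATISFIABLE

Try y11 = false.
Try y12 = true.
The clause (!y22) is unit, so y22 = false.
The clause (!y32) is unit, so y32 = false.
The clause (!y42) is unit, so y42 = false.
Try y21 = true.
The clause (!y31) is unit, so y31 = false.
The clause (y33) is unit, so y33 = true.
The clause (!y41) is unit, so y41 = false.
The clause (y43) is unit, so y43 = true.
That conflicts with the unit clause (!y43).
Backtrack on y21: now try y21 = false.
The clause (y23) is unit, so y23 = true.
The clause (!y13) is unit, so y13 = false.
The clause (!y33) is unit, so y33 = false.
The clause (y31) is unit, so y31 = true.
The clause (!y41) is unit, so y41 = false.
The clause (y43) is unit, so y43 = true.
That conflicts with the unit clause (!y43).
Neither y21 = true nor y21 = false works.
Backtrack on y12: now try y12 = false.
The clause (y13) is unit, so y13 = true.
The clause (!y23) is unit, so y23 = false.
The clause (!y33) is unit, so y33 = false.
The clause (!y43) is unit, so y43 = false.
Try y21 = true.
The clause (!y31) is unit, so y31 = false.
The clause (y32) is unit, so y32 = true.
The clause (!y41) is unit, so y41 = false.
The clause (y42) is unit, so y42 = true.
That conflicts with the unit clause (!y42).
Backtrack on y21: now try y21 = false.
The clause (y22) is unit, so y22 = true.
The clause (!y32) is unit, so y32 = false.
The clause (y31) is unit, so y31 = true.
The clause (!y41) is unit, so y41 = false.
The clause (y42) is unit, so y42 = true.
That conflicts with the unit clause (!y42).
Neither y21 = true nor y21 = false works.
Neither y12 = true nor y12 = false works.
Backtrack on y11: now try y11 = true.
The clause (!y21) is unit, so y21 = false.
The clause (!y31) is unit, so y31 = false.
The clause (!y41) is unit, so y41 = false.
Try y22 = true.
The clause (!y12) is unit, so y12 = false.
The clause (!y32) is unit, so y32 = false.
The clause (y33) is unit, so y33 = true.
The clause (!y42) is unit, so y42 = false.
The clause (y43) is unit, so y43 = true.
That conflicts with the unit clause (!y43).
Backtrack on y22: now try y22 = false.
The clause (y23) is unit, so y23 = true.
The clause (!y13) is unit, so y13 = false.
The clause (!y33) is unit, so y33 = false.
The clause (y32) is unit, so y32 = true.
The clause (!y12) is unit, so y12 = false.
The clause (!y42) is unit, so y42 = false.
The clause (y43) is unit, so y43 = true.
That conflicts with the unit clause (!y43).
Neither y22 = true nor y22 = false works.
Neither y11 = true nor y11 = false works.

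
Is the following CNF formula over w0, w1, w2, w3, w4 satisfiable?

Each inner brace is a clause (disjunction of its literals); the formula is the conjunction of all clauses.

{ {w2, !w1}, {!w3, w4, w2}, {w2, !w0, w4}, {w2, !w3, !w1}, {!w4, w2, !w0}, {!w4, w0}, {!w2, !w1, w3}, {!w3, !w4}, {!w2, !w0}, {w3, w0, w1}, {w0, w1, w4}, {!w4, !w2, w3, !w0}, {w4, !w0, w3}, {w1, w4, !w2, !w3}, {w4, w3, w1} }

Suppose w2 = true.
Unit clause (!w0) forces w0 = false.
Unit clause (!w4) forces w4 = false.
Unit clause (w1) forces w1 = true.
Unit clause (w3) forces w3 = true.
All clauses are satisfied.
A satisfying assignment: w0 ↦ false; w1 ↦ true; w2 ↦ true; w3 ↦ true; w4 ↦ false.

Yes, satisfiable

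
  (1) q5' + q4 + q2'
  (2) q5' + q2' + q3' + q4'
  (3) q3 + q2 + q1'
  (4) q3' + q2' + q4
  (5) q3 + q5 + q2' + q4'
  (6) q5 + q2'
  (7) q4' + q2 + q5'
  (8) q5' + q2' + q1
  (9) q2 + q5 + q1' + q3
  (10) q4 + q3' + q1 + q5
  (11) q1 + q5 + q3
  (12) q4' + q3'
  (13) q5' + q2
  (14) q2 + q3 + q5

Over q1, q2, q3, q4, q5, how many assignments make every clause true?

There are 2^5 = 32 truth assignments over (q1, q2, q3, q4, q5).
Split on q1. With q1 = 1, the clauses containing q1 are satisfied and q1' drops from the rest; 2 of the 2^4 = 16 assignments to the other variables satisfy what remains.
With q1 = 0, by the same count on the reduced clause set, 0 assignments work.
(One model: q1=T, q2=F, q3=T, q4=F, q5=F.)
Total: 2 + 0 = 2.

2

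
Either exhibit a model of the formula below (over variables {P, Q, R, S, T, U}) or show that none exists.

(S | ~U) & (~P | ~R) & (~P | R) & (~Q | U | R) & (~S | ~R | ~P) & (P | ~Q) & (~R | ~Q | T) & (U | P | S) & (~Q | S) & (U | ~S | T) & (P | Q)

Try S = 1.
Try P = 0.
From the singleton clause (~Q), Q = 0.
That conflicts with the unit clause (Q).
Undo P and try P = 1.
From the singleton clause (~R), R = 0.
That conflicts with the unit clause (R).
Either choice for P ends in contradiction.
Undo S and try S = 0.
From the singleton clause (~U), U = 0.
From the singleton clause (P), P = 1.
From the singleton clause (~R), R = 0.
That conflicts with the unit clause (R).
Either choice for S ends in contradiction.

UNSATISFIABLE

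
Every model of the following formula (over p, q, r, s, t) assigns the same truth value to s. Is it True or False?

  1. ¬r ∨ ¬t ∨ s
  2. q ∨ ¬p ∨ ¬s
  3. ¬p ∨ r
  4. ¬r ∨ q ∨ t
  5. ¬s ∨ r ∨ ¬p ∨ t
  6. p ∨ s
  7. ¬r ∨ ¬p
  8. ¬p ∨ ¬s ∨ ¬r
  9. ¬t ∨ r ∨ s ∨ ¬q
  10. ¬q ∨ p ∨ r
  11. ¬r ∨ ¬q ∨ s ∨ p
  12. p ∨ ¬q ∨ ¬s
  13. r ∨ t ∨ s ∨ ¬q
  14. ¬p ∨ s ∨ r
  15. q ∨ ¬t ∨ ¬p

Suppose s = False.
(p) alone gives p = True.
(r) alone gives r = True.
But (¬r) is also a unit clause — contradiction.
So every satisfying assignment has s = True.

True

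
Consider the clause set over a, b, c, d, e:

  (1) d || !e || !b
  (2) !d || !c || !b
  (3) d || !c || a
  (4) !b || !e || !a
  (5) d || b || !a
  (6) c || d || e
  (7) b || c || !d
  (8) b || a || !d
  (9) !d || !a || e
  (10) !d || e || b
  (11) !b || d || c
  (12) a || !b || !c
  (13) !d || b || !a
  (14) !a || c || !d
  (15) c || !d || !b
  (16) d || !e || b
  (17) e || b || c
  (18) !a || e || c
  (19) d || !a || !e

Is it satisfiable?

Try d = false.
Try e = false.
Unit clause (c) forces c = true.
Unit clause (a) forces a = true.
Unit clause (b) forces b = true.
This assignment satisfies each clause.
A satisfying assignment: a ↦ true, b ↦ true, c ↦ true, d ↦ false, e ↦ false.

Satisfiable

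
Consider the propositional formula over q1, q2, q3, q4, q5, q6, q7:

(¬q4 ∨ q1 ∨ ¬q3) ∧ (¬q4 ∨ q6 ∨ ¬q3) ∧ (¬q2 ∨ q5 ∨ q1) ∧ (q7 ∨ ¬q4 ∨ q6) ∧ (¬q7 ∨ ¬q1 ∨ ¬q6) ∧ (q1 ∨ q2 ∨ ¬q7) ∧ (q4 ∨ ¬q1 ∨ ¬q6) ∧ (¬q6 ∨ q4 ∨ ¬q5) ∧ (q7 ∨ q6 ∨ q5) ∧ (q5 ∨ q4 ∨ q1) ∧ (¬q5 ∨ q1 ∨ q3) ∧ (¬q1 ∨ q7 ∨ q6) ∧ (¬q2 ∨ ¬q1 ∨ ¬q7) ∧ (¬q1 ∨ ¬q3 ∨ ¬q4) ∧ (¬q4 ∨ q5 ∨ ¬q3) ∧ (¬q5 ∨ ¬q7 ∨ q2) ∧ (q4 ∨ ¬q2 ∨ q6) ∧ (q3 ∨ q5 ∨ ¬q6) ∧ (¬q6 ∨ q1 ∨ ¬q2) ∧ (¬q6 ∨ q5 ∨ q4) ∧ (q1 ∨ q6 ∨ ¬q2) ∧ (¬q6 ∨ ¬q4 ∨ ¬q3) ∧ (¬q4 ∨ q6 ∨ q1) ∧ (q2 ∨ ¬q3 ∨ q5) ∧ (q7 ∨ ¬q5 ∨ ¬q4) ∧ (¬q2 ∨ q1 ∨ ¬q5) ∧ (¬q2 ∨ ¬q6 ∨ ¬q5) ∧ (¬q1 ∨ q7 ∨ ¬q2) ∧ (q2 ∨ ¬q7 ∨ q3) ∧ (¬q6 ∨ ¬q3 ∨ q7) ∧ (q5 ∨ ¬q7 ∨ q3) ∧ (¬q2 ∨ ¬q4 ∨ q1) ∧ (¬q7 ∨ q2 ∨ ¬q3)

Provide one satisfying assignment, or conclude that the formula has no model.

Try q4 = False.
Try q1 = False.
The clause (q5) is unit, so q5 = True.
The clause (¬q6) is unit, so q6 = False.
The clause (q3) is unit, so q3 = True.
The clause (¬q2) is unit, so q2 = False.
The clause (¬q7) is unit, so q7 = False.
All clauses are satisfied.

q1: False,  q2: False,  q3: True,  q4: False,  q5: True,  q6: False,  q7: False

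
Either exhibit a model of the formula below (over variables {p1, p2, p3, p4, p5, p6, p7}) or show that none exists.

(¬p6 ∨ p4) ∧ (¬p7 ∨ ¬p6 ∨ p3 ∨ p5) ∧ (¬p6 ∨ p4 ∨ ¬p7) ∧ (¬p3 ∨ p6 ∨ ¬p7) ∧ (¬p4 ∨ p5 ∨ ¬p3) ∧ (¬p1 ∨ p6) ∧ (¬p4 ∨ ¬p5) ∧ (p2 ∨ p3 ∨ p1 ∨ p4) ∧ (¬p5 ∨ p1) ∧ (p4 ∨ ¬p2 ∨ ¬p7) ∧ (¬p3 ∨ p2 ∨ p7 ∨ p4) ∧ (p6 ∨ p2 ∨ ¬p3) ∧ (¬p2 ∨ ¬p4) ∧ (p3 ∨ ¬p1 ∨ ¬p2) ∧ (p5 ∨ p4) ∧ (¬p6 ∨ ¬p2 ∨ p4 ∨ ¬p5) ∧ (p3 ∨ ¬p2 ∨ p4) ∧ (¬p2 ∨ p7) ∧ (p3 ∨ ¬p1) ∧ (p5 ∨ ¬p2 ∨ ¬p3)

p1 ↦ False,  p2 ↦ False,  p3 ↦ False,  p4 ↦ True,  p5 ↦ False,  p6 ↦ False,  p7 ↦ True

Try p6 = False.
From the singleton clause (¬p1), p1 = False.
From the singleton clause (¬p5), p5 = False.
From the singleton clause (p4), p4 = True.
From the singleton clause (¬p3), p3 = False.
From the singleton clause (¬p2), p2 = False.
No clause remains; p7 is free.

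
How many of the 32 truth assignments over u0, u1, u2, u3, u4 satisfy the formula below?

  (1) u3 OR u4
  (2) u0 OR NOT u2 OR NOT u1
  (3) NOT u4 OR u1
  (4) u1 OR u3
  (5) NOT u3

There are 2^5 = 32 truth assignments over (u0, u1, u2, u3, u4).
Split on u2. With u2 = true, the clauses containing u2 are satisfied and NOT u2 drops from the rest; 1 of the 2^4 = 16 assignments to the other variables satisfy what remains.
With u2 = false, by the same count on the reduced clause set, 2 assignments work.
Total: 1 + 2 = 3.

3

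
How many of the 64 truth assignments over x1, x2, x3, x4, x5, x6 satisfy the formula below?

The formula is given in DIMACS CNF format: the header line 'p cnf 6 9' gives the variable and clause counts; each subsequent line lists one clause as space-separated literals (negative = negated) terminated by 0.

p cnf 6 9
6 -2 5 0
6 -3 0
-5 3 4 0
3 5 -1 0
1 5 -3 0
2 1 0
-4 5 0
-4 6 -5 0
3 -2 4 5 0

There are 2^6 = 64 truth assignments over (x1, x2, x3, x4, x5, x6).
Split on x1. With x1 = True, the clauses containing x1 are satisfied and ¬x1 drops from the rest; 8 of the 2^5 = 32 assignments to the other variables satisfy what remains.
With x1 = False, by the same count on the reduced clause set, 3 assignments work.
Total: 8 + 3 = 11.

11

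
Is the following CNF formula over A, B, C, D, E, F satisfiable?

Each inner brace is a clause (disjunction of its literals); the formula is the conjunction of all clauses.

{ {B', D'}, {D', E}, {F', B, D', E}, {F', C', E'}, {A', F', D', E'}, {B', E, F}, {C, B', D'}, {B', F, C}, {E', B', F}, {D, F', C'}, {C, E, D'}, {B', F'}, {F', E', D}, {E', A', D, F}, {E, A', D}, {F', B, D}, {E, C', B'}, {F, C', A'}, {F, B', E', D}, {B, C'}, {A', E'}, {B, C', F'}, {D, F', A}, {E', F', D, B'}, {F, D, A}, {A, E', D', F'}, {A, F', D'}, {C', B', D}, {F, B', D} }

Case B = 0:
The clause (C') is unit, so C = 0.
Case D = 1:
The clause (E) is unit, so E = 1.
The clause (A') is unit, so A = 0.
The clause (F') is unit, so F = 0.
All clauses are satisfied.
A satisfying assignment: A ↦ 0, B ↦ 0, C ↦ 0, D ↦ 1, E ↦ 1, F ↦ 0.

Yes, satisfiable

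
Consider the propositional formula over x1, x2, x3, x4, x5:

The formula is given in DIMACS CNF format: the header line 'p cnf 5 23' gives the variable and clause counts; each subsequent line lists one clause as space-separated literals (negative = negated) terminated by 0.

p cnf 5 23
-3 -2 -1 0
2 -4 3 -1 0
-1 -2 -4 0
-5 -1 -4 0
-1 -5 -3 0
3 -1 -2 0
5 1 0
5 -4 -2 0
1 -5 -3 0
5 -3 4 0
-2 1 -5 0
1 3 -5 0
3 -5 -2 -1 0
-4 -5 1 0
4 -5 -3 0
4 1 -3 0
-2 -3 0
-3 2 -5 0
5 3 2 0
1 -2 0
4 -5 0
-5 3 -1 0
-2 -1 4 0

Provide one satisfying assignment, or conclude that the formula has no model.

x1: True; x2: False; x3: True; x4: True; x5: False

Try x5 = False.
(x1) alone gives x1 = True.
Try x3 = True.
(¬x2) alone gives x2 = False.
(x4) alone gives x4 = True.
This assignment satisfies each clause.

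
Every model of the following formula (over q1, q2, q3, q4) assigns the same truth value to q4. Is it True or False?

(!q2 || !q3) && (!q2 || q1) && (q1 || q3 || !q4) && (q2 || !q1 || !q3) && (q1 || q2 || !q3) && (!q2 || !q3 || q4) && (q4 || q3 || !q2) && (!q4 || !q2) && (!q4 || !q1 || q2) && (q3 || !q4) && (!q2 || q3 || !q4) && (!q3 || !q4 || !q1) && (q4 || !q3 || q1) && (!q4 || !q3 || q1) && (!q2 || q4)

False

Suppose q4 = true.
The clause (!q2) is unit, so q2 = false.
The clause (!q1) is unit, so q1 = false.
The clause (q3) is unit, so q3 = true.
But (!q3) is also a unit clause — contradiction.
So every satisfying assignment has q4 = False.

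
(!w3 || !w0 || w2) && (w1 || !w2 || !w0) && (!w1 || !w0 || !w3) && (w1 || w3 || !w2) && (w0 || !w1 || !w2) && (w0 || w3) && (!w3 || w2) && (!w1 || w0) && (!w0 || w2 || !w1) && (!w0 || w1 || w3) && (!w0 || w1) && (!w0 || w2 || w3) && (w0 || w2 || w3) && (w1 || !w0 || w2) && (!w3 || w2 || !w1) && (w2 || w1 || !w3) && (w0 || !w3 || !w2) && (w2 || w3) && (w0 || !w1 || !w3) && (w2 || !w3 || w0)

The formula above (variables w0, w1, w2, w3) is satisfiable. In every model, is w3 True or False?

Suppose w3 = true.
(w2) alone gives w2 = true.
(w0) alone gives w0 = true.
(w1) alone gives w1 = true.
That conflicts with the unit clause (!w1).
So every satisfying assignment has w3 = False.

False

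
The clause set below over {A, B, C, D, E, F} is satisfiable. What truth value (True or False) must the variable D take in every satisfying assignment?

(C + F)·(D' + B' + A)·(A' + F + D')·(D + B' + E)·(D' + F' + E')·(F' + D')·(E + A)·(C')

Suppose D = 1.
Unit clause (F') forces F = 0.
Unit clause (C) forces C = 1.
But (C') is also a unit clause — contradiction.
So every satisfying assignment has D = False.

False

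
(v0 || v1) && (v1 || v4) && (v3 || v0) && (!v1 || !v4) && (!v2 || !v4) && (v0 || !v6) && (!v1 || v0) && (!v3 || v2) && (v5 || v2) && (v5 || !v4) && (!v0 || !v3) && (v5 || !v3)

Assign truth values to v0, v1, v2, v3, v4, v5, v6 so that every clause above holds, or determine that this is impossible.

v0 ↦ true, v1 ↦ true, v2 ↦ true, v3 ↦ false, v4 ↦ false, v5 ↦ false, v6 ↦ false

Try v0 = true.
Unit clause (!v3) forces v3 = false.
Try v1 = true.
Unit clause (!v4) forces v4 = false.
Try v5 = false.
Unit clause (v2) forces v2 = true.
Every clause is now satisfied; v6 is unconstrained.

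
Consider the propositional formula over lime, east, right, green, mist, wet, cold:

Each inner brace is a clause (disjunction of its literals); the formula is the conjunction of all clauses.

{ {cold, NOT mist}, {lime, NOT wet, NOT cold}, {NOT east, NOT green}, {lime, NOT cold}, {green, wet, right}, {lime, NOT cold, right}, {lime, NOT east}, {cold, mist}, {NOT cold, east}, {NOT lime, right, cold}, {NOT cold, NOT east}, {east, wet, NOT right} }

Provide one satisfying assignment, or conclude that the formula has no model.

UNSATISFIABLE

Case cold = true:
(lime) alone gives lime = true.
(east) alone gives east = true.
That conflicts with the unit clause (NOT east).
Backtrack on cold: now try cold = false.
(NOT mist) alone gives mist = false.
That conflicts with the unit clause (mist).
Neither cold = true nor cold = false works.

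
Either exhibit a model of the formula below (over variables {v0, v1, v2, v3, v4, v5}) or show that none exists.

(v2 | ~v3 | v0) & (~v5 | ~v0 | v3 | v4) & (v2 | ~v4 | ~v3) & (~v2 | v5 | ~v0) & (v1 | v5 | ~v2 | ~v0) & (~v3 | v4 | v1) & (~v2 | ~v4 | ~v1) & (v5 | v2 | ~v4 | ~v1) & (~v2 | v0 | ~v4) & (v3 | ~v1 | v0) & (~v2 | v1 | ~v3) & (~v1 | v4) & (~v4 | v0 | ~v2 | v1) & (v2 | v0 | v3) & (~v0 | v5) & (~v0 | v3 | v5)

v0: 1; v1: 1; v2: 0; v3: 0; v4: 1; v5: 1

Case v1 = 1:
From the singleton clause (v4), v4 = 1.
From the singleton clause (~v2), v2 = 0.
From the singleton clause (~v3), v3 = 0.
From the singleton clause (v5), v5 = 1.
From the singleton clause (v0), v0 = 1.
All clauses are satisfied.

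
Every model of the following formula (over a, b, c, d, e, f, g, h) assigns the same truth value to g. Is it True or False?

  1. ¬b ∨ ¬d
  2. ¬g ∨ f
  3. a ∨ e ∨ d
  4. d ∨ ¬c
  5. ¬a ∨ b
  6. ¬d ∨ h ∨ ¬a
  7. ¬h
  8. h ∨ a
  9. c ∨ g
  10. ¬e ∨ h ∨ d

Suppose g = False.
From the singleton clause (¬h), h = False.
From the singleton clause (a), a = True.
From the singleton clause (b), b = True.
From the singleton clause (¬d), d = False.
From the singleton clause (¬c), c = False.
That conflicts with the unit clause (c).
So every satisfying assignment has g = True.

True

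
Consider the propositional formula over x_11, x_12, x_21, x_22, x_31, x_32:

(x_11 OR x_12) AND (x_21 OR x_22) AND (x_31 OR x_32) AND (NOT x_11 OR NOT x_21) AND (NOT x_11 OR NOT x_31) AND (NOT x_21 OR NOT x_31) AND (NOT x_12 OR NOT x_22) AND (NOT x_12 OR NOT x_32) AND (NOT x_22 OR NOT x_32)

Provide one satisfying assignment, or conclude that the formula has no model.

Suppose x_11 = true.
From the singleton clause (NOT x_21), x_21 = false.
From the singleton clause (x_22), x_22 = true.
From the singleton clause (NOT x_31), x_31 = false.
From the singleton clause (x_32), x_32 = true.
But (NOT x_32) is also a unit clause — contradiction.
Backtrack on x_11: now try x_11 = false.
From the singleton clause (x_12), x_12 = true.
From the singleton clause (NOT x_22), x_22 = false.
From the singleton clause (x_21), x_21 = true.
From the singleton clause (NOT x_31), x_31 = false.
From the singleton clause (x_32), x_32 = true.
But (NOT x_32) is also a unit clause — contradiction.
Either choice for x_11 ends in contradiction.

UNSATISFIABLE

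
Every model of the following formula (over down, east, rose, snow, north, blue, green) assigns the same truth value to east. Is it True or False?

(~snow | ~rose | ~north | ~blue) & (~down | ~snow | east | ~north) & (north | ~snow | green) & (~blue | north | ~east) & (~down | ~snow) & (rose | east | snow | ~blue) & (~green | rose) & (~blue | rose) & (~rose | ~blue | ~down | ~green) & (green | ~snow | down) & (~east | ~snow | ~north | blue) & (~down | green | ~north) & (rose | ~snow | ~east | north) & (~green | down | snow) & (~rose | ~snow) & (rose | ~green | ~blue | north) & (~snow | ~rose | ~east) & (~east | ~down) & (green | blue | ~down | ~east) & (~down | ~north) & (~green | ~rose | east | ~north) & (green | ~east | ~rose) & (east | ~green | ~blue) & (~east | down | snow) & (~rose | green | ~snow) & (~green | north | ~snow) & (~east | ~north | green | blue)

False

Suppose east = 1.
From the singleton clause (~down), down = 0.
From the singleton clause (snow), snow = 1.
From the singleton clause (green), green = 1.
From the singleton clause (rose), rose = 1.
But (~rose) is also a unit clause — contradiction.
So every satisfying assignment has east = False.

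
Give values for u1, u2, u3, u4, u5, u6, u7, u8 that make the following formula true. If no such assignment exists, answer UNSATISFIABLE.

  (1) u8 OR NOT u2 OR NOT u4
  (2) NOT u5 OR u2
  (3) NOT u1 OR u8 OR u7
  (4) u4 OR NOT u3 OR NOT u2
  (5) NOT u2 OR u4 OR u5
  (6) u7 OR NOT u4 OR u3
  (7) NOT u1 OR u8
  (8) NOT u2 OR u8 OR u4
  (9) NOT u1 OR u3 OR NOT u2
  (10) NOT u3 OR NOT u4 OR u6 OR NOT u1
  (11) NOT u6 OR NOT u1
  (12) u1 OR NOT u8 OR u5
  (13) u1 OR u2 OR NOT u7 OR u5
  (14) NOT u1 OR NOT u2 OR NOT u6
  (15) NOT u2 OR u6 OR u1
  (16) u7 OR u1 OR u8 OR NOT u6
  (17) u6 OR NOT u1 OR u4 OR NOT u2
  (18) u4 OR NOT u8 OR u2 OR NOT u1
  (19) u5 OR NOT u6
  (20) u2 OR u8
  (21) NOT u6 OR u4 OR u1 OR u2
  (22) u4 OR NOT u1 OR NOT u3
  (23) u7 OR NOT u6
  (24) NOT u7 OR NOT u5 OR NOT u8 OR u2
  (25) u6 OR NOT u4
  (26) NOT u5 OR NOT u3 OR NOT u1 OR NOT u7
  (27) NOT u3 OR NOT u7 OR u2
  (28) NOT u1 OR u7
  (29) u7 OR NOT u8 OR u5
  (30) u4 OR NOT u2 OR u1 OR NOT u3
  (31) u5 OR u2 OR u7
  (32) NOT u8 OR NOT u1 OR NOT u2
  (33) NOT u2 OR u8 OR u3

Case u5 = true:
(u2) alone gives u2 = true.
Case u8 = true:
(NOT u1) alone gives u1 = false.
(u6) alone gives u6 = true.
(u7) alone gives u7 = true.
Case u4 = true:
No clause remains; u3 is free.

u1=false; u2=true; u3=false; u4=true; u5=true; u6=true; u7=true; u8=true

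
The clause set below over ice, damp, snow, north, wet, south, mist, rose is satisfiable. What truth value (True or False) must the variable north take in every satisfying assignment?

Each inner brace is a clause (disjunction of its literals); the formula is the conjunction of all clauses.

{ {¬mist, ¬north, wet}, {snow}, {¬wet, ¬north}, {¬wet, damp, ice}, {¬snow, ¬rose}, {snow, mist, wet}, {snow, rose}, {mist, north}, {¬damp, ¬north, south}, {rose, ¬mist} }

True

Suppose north = False.
Unit clause (snow) forces snow = True.
Unit clause (¬rose) forces rose = False.
Unit clause (mist) forces mist = True.
Now (¬mist) is unsatisfied and unit — conflict.
So every satisfying assignment has north = True.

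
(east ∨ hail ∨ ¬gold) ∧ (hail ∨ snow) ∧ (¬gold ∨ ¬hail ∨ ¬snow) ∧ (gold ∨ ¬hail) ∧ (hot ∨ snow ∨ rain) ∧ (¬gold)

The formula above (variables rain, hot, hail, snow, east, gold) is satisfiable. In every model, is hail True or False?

Suppose hail = True.
The clause (gold) is unit, so gold = True.
That conflicts with the unit clause (¬gold).
So every satisfying assignment has hail = False.

False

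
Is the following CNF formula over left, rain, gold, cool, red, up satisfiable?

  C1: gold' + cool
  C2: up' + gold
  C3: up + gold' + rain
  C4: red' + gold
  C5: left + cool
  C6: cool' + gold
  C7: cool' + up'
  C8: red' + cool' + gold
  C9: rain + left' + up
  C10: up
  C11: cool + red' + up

Unsatisfiable

The clause (up) is unit, so up = 1.
The clause (gold) is unit, so gold = 1.
The clause (cool) is unit, so cool = 1.
But (cool') is also a unit clause — contradiction.
No assignment satisfies every clause.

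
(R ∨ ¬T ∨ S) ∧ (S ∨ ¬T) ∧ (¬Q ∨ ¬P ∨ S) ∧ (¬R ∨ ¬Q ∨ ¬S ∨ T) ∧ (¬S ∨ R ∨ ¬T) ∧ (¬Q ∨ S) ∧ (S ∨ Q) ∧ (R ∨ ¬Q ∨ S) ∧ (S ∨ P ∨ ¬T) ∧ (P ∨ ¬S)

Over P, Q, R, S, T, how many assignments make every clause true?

There are 2^5 = 32 truth assignments over (P, Q, R, S, T).
Split on S. With S = True, the clauses containing S are satisfied and ¬S drops from the rest; 5 of the 2^4 = 16 assignments to the other variables satisfy what remains.
With S = False, by the same count on the reduced clause set, 0 assignments work.
Total: 5 + 0 = 5.

5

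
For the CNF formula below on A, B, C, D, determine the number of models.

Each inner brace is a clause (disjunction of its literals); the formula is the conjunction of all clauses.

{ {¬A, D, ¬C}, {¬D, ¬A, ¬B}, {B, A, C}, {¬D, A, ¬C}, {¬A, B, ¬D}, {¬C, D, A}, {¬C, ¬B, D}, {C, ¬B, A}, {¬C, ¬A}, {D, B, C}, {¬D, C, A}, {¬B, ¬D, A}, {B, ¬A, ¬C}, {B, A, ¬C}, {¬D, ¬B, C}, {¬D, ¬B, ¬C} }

1

There are 2^4 = 16 truth assignments over (A, B, C, D).
Check each against the 16 clauses (columns in the order A, B, C, D):
  F F F F  ✗ fails (B ∨ A ∨ C)
  F F F T  ✗ fails (B ∨ A ∨ C)
  F F T F  ✗ fails (¬C ∨ D ∨ A)
  F F T T  ✗ fails (¬D ∨ A ∨ ¬C)
  F T F F  ✗ fails (C ∨ ¬B ∨ A)
  F T F T  ✗ fails (C ∨ ¬B ∨ A)
  F T T F  ✗ fails (¬C ∨ D ∨ A)
  F T T T  ✗ fails (¬D ∨ A ∨ ¬C)
  T F F F  ✗ fails (D ∨ B ∨ C)
  T F F T  ✗ fails (¬A ∨ B ∨ ¬D)
  T F T F  ✗ fails (¬A ∨ D ∨ ¬C)
  T F T T  ✗ fails (¬A ∨ B ∨ ¬D)
  T T F F  ✓ satisfies all
  T T F T  ✗ fails (¬D ∨ ¬A ∨ ¬B)
  T T T F  ✗ fails (¬A ∨ D ∨ ¬C)
  T T T T  ✗ fails (¬D ∨ ¬A ∨ ¬B)
1 of the 16 rows is a model.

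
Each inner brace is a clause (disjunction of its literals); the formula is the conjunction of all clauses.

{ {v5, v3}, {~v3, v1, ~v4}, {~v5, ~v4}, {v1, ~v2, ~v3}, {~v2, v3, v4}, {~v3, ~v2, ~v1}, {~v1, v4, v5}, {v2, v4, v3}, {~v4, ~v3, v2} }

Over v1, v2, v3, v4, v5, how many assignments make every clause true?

3

There are 2^5 = 32 truth assignments over (v1, v2, v3, v4, v5).
Split on v1. With v1 = 1, the clauses containing v1 are satisfied and ~v1 drops from the rest; 1 of the 2^4 = 16 assignments to the other variables satisfy what remains.
With v1 = 0, by the same count on the reduced clause set, 2 assignments work.
Total: 1 + 2 = 3.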